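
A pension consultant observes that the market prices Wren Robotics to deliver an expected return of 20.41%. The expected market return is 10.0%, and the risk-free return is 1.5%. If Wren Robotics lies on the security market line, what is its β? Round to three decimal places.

MRP = 10.0% − 1.5% = 8.50%
β = (E(R) − R_f) / MRP = (20.41% − 1.5%) / 8.5% = 18.91% / 8.5% = 2.225

2.225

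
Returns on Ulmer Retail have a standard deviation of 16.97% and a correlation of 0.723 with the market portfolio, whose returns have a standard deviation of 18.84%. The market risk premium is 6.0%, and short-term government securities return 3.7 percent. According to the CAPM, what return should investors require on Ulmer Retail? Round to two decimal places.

β = ρ × σ_i / σ_m = 0.723 × 16.97% / 18.84% = 0.6512
E(R) = 3.7% + 0.6512 × 6.0% = 7.61%

7.61%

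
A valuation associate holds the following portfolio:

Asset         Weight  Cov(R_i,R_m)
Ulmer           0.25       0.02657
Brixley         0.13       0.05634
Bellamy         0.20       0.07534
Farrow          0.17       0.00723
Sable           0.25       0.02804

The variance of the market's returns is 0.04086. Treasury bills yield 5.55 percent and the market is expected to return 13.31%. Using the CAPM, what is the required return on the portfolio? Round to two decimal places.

12.63%

β_Ulmer = 0.02657 / 0.04086 = 0.6503
β_Brixley = 0.05634 / 0.04086 = 1.3789
β_Bellamy = 0.07534 / 0.04086 = 1.8439
β_Farrow = 0.00723 / 0.04086 = 0.1769
β_Sable = 0.02804 / 0.04086 = 0.6862
β_P = Σ w_i β_i = 0.25×0.6503 + 0.13×1.3789 + 0.20×1.8439 + 0.17×0.1769 + 0.25×0.6862 = 0.9122
MRP = 13.31% − 5.55% = 7.76%
E(R_P) = R_f + β_P × MRP = 5.55% + 0.9122 × 7.76% = 12.63%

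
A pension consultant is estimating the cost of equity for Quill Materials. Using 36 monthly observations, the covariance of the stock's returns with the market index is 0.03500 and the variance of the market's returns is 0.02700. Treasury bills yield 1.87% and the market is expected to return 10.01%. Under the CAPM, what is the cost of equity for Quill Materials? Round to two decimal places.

β = Cov(R_i, R_m) / Var(R_m) = 0.03500 / 0.02700 = 1.2963
MRP = 10.01% − 1.87% = 8.14%
E(R) = R_f + β × MRP = 1.87% + 1.2963 × 8.14% = 12.42%

12.42%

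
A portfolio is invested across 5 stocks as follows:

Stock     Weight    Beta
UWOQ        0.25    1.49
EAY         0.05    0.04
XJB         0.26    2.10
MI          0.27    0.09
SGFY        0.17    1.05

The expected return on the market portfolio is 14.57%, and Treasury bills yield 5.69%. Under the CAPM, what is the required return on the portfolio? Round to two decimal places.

15.66%

β_P = Σ w_i β_i = 0.25×1.49 + 0.05×0.04 + 0.26×2.10 + 0.27×0.09 + 0.17×1.05 = 1.1233
MRP = 14.57% − 5.69% = 8.88%
E(R_P) = R_f + β_P × MRP = 5.69% + 1.1233 × 8.88% = 15.66%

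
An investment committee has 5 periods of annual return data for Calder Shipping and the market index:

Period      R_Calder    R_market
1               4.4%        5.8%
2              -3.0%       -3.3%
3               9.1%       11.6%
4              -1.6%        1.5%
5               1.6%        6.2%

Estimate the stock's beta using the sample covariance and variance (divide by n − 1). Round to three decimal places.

0.824

Mean R_i = (4.4 − 3.0 + 9.1 − 1.6 + 1.6) / 5 = 2.1000%
Mean R_m = (5.8 − 3.3 + 11.6 + 1.5 + 6.2) / 5 = 4.3600%
Σ(R_i − R̄_i)(R_m − R̄_m) = 102.7200  ⇒  Cov = 102.7200 / 4 = 25.6800
Σ(R_m − R̄_m)² = 124.7320  ⇒  Var(R_m) = 124.7320 / 4 = 31.1830
β = Cov / Var(R_m) = 25.6800 / 31.1830 = 0.8235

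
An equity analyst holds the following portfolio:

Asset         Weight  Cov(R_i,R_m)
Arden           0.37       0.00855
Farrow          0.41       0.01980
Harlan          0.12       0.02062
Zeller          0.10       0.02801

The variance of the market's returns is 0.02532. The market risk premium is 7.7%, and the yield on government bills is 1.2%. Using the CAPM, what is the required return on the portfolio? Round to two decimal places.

6.24%

β_Arden = 0.00855 / 0.02532 = 0.3377
β_Farrow = 0.01980 / 0.02532 = 0.7820
β_Harlan = 0.02062 / 0.02532 = 0.8144
β_Zeller = 0.02801 / 0.02532 = 1.1062
β_P = Σ w_i β_i = 0.37×0.3377 + 0.41×0.7820 + 0.12×0.8144 + 0.10×1.1062 = 0.6539
E(R_P) = R_f + β_P × MRP = 1.2% + 0.6539 × 7.7% = 6.24%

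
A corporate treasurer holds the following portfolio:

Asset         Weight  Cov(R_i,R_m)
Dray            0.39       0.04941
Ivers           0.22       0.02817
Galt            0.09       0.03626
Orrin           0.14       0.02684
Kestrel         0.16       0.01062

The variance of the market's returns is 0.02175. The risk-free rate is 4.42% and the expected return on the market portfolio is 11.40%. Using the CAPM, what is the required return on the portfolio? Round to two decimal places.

15.39%

β_Dray = 0.04941 / 0.02175 = 2.2717
β_Ivers = 0.02817 / 0.02175 = 1.2952
β_Galt = 0.03626 / 0.02175 = 1.6671
β_Orrin = 0.02684 / 0.02175 = 1.2340
β_Kestrel = 0.01062 / 0.02175 = 0.4883
β_P = Σ w_i β_i = 0.39×2.2717 + 0.22×1.2952 + 0.09×1.6671 + 0.14×1.2340 + 0.16×0.4883 = 1.5718
MRP = 11.40% − 4.42% = 6.98%
E(R_P) = R_f + β_P × MRP = 4.42% + 1.5718 × 6.98% = 15.39%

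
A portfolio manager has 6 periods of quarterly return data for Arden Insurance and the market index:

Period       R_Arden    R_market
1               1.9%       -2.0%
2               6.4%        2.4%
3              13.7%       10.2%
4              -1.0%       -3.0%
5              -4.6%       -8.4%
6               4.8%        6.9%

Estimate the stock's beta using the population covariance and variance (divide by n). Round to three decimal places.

0.871

Mean R_i = (1.9 + 6.4 + 13.7 − 1.0 − 4.6 + 4.8) / 6 = 3.5333%
Mean R_m = (-2.0 + 2.4 + 10.2 − 3.0 − 8.4 + 6.9) / 6 = 1.0167%
Σ(R_i − R̄_i)(R_m − R̄_m) = 204.5067  ⇒  Cov = 204.5067 / 6 = 34.0845
Σ(R_m − R̄_m)² = 234.7683  ⇒  Var(R_m) = 234.7683 / 6 = 39.1281
β = Cov / Var(R_m) = 34.0845 / 39.1281 = 0.8711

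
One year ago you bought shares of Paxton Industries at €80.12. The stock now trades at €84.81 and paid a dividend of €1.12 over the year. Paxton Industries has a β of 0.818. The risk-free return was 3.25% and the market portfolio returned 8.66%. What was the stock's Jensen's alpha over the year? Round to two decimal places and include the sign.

-0.42%

Realised HPR = (P1 + D1 − P0) / P0 = (84.81 + 1.12 − 80.12) / 80.12 = 5.81 / 80.12 = 7.2516%
MRP = 8.66% − 3.25% = 5.41%
CAPM required = R_f + β·MRP = 3.25% + 0.818 × 5.41% = 7.67538%
α = realised − required = 7.2516% − 7.67538% = -0.42%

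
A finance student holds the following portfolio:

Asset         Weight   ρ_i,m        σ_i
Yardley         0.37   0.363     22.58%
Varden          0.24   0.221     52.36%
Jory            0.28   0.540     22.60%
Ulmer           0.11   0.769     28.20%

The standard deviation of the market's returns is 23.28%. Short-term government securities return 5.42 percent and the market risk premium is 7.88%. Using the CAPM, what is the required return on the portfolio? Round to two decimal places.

β_Yardley = 0.363 × 22.58% / 23.28% = 0.3521
β_Varden = 0.221 × 52.36% / 23.28% = 0.4971
β_Jory = 0.540 × 22.60% / 23.28% = 0.5242
β_Ulmer = 0.769 × 28.20% / 23.28% = 0.9315
β_P = Σ w_i β_i = 0.37×0.3521 + 0.24×0.4971 + 0.28×0.5242 + 0.11×0.9315 = 0.4988
E(R_P) = R_f + β_P × MRP = 5.42% + 0.4988 × 7.88% = 9.35%

9.35%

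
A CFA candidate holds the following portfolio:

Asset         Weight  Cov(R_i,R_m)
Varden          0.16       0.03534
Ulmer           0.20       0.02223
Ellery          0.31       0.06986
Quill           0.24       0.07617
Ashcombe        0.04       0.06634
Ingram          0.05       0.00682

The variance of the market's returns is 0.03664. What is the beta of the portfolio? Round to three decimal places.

1.447

β_Varden = 0.03534 / 0.03664 = 0.9645
β_Ulmer = 0.02223 / 0.03664 = 0.6067
β_Ellery = 0.06986 / 0.03664 = 1.9067
β_Quill = 0.07617 / 0.03664 = 2.0789
β_Ashcombe = 0.06634 / 0.03664 = 1.8106
β_Ingram = 0.00682 / 0.03664 = 0.1861
β_P = Σ w_i β_i = 0.16×0.9645 + 0.20×0.6067 + 0.31×1.9067 + 0.24×2.0789 + 0.04×1.8106 + 0.05×0.1861 = 1.4474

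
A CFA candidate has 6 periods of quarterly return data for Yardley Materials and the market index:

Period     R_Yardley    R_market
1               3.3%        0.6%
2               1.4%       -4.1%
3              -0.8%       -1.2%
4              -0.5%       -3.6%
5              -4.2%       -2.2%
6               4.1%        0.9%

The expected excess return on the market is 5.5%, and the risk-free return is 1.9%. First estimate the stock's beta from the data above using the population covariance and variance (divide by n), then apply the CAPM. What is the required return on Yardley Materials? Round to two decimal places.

Mean R_i = (3.3 + 1.4 − 0.8 − 0.5 − 4.2 + 4.1) / 6 = 0.5500%
Mean R_m = (0.6 − 4.1 − 1.2 − 3.6 − 2.2 + 0.9) / 6 = -1.6000%
Σ(R_i − R̄_i)(R_m − R̄_m) = 17.2100  ⇒  Cov = 17.2100 / 6 = 2.8683
Σ(R_m − R̄_m)² = 21.8600  ⇒  Var(R_m) = 21.8600 / 6 = 3.6433
β = Cov / Var(R_m) = 2.8683 / 3.6433 = 0.7873
E(R) = R_f + β × MRP = 1.9% + 0.7873 × 5.5% = 6.23%

6.23%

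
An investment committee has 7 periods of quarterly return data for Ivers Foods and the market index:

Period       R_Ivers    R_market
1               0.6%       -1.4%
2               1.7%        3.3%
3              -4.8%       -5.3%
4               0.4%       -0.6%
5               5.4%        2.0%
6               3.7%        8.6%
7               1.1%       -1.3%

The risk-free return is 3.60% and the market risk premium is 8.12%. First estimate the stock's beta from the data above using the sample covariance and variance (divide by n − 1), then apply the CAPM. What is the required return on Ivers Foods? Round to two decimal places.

Mean R_i = (0.6 + 1.7 − 4.8 + 0.4 + 5.4 + 3.7 + 1.1) / 7 = 1.1571%
Mean R_m = (-1.4 + 3.3 − 5.3 − 0.6 + 2.0 + 8.6 − 1.3) / 7 = 0.7571%
Σ(R_i − R̄_i)(R_m − R̄_m) = 65.0271  ⇒  Cov = 65.0271 / 6 = 10.8379
Σ(R_m − R̄_m)² = 116.9371  ⇒  Var(R_m) = 116.9371 / 6 = 19.4895
β = Cov / Var(R_m) = 10.8379 / 19.4895 = 0.5561
E(R) = R_f + β × MRP = 3.60% + 0.5561 × 8.12% = 8.12%

8.12%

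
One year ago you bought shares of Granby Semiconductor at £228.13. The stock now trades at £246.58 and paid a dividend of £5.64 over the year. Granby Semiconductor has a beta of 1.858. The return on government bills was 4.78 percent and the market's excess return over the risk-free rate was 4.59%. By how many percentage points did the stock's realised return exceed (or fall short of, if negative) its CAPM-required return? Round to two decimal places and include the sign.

Realised HPR = (P1 + D1 − P0) / P0 = (246.58 + 5.64 − 228.13) / 228.13 = 24.09 / 228.13 = 10.5598%
CAPM required = R_f + β·MRP = 4.78% + 1.858 × 4.59% = 13.30822%
α = realised − required = 10.5598% − 13.30822% = -2.75%

-2.75%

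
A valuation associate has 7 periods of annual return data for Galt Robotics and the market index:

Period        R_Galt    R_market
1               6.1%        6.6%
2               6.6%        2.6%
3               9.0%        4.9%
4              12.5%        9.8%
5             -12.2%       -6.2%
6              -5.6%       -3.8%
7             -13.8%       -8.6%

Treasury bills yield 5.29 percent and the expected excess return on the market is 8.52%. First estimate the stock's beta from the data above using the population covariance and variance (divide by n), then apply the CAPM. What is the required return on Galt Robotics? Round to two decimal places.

18.01%

Mean R_i = (6.1 + 6.6 + 9.0 + 12.5 − 12.2 − 5.6 − 13.8) / 7 = 0.3714%
Mean R_m = (6.6 + 2.6 + 4.9 + 9.8 − 6.2 − 3.8 − 8.6) / 7 = 0.7571%
Σ(R_i − R̄_i)(R_m − R̄_m) = 437.6514  ⇒  Cov = 437.6514 / 7 = 62.5216
Σ(R_m − R̄_m)² = 293.1971  ⇒  Var(R_m) = 293.1971 / 7 = 41.8853
β = Cov / Var(R_m) = 62.5216 / 41.8853 = 1.4927
E(R) = R_f + β × MRP = 5.29% + 1.4927 × 8.52% = 18.01%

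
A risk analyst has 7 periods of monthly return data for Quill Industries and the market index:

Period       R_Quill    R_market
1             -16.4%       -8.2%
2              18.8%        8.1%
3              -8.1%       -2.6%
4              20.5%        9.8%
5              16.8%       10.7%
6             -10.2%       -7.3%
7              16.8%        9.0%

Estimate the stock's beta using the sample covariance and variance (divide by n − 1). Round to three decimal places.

Mean R_i = (-16.4 + 18.8 − 8.1 + 20.5 + 16.8 − 10.2 + 16.8) / 7 = 5.4571%
Mean R_m = (-8.2 + 8.1 − 2.6 + 9.8 + 10.7 − 7.3 + 9.0) / 7 = 2.7857%
Σ(R_i − R̄_i)(R_m − R̄_m) = 807.7257  ⇒  Cov = 807.7257 / 6 = 134.6210
Σ(R_m − R̄_m)² = 430.1086  ⇒  Var(R_m) = 430.1086 / 6 = 71.6848
β = Cov / Var(R_m) = 134.6210 / 71.6848 = 1.8780

1.878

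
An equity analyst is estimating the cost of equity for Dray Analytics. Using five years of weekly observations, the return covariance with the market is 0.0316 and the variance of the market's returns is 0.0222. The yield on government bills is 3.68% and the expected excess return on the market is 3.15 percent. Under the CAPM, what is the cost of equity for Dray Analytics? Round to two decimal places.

β = Cov(R_i, R_m) / Var(R_m) = 0.0316 / 0.0222 = 1.4234
E(R) = R_f + β × MRP = 3.68% + 1.4234 × 3.15% = 8.16%

8.16%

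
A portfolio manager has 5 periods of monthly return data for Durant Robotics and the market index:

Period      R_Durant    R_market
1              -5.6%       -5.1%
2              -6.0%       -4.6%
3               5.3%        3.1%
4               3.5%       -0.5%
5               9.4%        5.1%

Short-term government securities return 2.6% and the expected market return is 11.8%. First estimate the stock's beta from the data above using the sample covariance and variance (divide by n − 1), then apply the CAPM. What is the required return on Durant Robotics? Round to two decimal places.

Mean R_i = (-5.6 − 6.0 + 5.3 + 3.5 + 9.4) / 5 = 1.3200%
Mean R_m = (-5.1 − 4.6 + 3.1 − 0.5 + 5.1) / 5 = -0.4000%
Σ(R_i − R̄_i)(R_m − R̄_m) = 121.4200  ⇒  Cov = 121.4200 / 4 = 30.3550
Σ(R_m − R̄_m)² = 82.2400  ⇒  Var(R_m) = 82.2400 / 4 = 20.5600
β = Cov / Var(R_m) = 30.3550 / 20.5600 = 1.4764
MRP = 11.8% − 2.6% = 9.20%
E(R) = R_f + β × MRP = 2.6% + 1.4764 × 9.2% = 16.18%

16.18%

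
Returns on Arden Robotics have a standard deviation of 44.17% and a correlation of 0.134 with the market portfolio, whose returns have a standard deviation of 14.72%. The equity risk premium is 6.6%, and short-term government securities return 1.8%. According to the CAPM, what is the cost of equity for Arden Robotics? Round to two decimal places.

4.45%

β = ρ × σ_i / σ_m = 0.134 × 44.17% / 14.72% = 0.4021
E(R) = 1.8% + 0.4021 × 6.6% = 4.45%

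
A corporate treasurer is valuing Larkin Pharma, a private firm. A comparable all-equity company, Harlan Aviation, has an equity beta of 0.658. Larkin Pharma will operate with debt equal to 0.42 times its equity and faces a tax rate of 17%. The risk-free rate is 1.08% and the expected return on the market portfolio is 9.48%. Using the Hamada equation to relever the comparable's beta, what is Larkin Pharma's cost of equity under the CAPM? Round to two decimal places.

β_L = β_U × [1 + (1 − t)(D/E)] = 0.658 × [1 + (1 − 0.17) × 0.42]
    = 0.658 × [1 + 0.83 × 0.42] = 0.658 × 1.3486 = 0.8874
MRP = 9.48% − 1.08% = 8.40%
E(R) = R_f + β_L × MRP = 1.08% + 0.8874 × 8.40% = 8.53%

8.53%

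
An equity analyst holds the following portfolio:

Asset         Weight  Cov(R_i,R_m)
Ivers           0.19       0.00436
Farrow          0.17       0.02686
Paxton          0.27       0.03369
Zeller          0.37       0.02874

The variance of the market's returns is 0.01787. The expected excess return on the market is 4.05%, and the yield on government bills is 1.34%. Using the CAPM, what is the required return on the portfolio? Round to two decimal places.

7.03%

β_Ivers = 0.00436 / 0.01787 = 0.2440
β_Farrow = 0.02686 / 0.01787 = 1.5031
β_Paxton = 0.03369 / 0.01787 = 1.8853
β_Zeller = 0.02874 / 0.01787 = 1.6083
β_P = Σ w_i β_i = 0.19×0.2440 + 0.17×1.5031 + 0.27×1.8853 + 0.37×1.6083 = 1.4060
E(R_P) = R_f + β_P × MRP = 1.34% + 1.4060 × 4.05% = 7.03%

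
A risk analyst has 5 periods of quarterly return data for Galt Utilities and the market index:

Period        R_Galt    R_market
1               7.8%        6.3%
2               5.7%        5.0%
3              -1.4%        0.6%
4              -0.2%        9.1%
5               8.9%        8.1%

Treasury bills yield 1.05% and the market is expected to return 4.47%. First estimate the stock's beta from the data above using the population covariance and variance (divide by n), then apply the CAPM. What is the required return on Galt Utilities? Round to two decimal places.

Mean R_i = (7.8 + 5.7 − 1.4 − 0.2 + 8.9) / 5 = 4.1600%
Mean R_m = (6.3 + 5.0 + 0.6 + 9.1 + 8.1) / 5 = 5.8200%
Σ(R_i − R̄_i)(R_m − R̄_m) = 26.0140  ⇒  Cov = 26.0140 / 5 = 5.2028
Σ(R_m − R̄_m)² = 44.1080  ⇒  Var(R_m) = 44.1080 / 5 = 8.8216
β = Cov / Var(R_m) = 5.2028 / 8.8216 = 0.5898
MRP = 4.47% − 1.05% = 3.42%
E(R) = R_f + β × MRP = 1.05% + 0.5898 × 3.42% = 3.07%

3.07%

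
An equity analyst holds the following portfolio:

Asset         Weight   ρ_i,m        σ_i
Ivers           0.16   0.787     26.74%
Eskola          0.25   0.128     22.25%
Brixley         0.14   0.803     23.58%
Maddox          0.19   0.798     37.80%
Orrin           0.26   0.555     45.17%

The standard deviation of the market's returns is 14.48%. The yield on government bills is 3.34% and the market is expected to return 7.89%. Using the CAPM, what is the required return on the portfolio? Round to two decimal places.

9.30%

β_Ivers = 0.787 × 26.74% / 14.48% = 1.4533
β_Eskola = 0.128 × 22.25% / 14.48% = 0.1967
β_Brixley = 0.803 × 23.58% / 14.48% = 1.3076
β_Maddox = 0.798 × 37.80% / 14.48% = 2.0832
β_Orrin = 0.555 × 45.17% / 14.48% = 1.7313
β_P = Σ w_i β_i = 0.16×1.4533 + 0.25×0.1967 + 0.14×1.3076 + 0.19×2.0832 + 0.26×1.7313 = 1.3107
MRP = 7.89% − 3.34% = 4.55%
E(R_P) = R_f + β_P × MRP = 3.34% + 1.3107 × 4.55% = 9.30%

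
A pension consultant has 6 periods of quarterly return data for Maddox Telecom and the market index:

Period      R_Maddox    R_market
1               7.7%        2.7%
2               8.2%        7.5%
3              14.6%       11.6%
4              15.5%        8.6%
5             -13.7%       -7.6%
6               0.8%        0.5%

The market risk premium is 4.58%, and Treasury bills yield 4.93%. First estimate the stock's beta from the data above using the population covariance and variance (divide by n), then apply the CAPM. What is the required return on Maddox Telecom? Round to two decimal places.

11.83%

Mean R_i = (7.7 + 8.2 + 14.6 + 15.5 − 13.7 + 0.8) / 6 = 5.5167%
Mean R_m = (2.7 + 7.5 + 11.6 + 8.6 − 7.6 + 0.5) / 6 = 3.8833%
Σ(R_i − R̄_i)(R_m − R̄_m) = 360.9317  ⇒  Cov = 360.9317 / 6 = 60.1553
Σ(R_m − R̄_m)² = 239.5883  ⇒  Var(R_m) = 239.5883 / 6 = 39.9314
β = Cov / Var(R_m) = 60.1553 / 39.9314 = 1.5065
E(R) = R_f + β × MRP = 4.93% + 1.5065 × 4.58% = 11.83%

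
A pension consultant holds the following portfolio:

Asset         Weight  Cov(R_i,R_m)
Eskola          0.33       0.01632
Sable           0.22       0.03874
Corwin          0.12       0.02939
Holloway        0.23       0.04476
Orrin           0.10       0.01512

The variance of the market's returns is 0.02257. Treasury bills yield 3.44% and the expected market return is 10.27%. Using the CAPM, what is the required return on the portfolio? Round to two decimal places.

β_Eskola = 0.01632 / 0.02257 = 0.7231
β_Sable = 0.03874 / 0.02257 = 1.7164
β_Corwin = 0.02939 / 0.02257 = 1.3022
β_Holloway = 0.04476 / 0.02257 = 1.9832
β_Orrin = 0.01512 / 0.02257 = 0.6699
β_P = Σ w_i β_i = 0.33×0.7231 + 0.22×1.7164 + 0.12×1.3022 + 0.23×1.9832 + 0.10×0.6699 = 1.2956
MRP = 10.27% − 3.44% = 6.83%
E(R_P) = R_f + β_P × MRP = 3.44% + 1.2956 × 6.83% = 12.29%

12.29%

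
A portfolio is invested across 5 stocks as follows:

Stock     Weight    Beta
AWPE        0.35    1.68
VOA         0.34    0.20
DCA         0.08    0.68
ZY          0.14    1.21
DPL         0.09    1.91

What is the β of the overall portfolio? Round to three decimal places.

β_P = Σ w_i β_i = 0.35×1.68 + 0.34×0.20 + 0.08×0.68 + 0.14×1.21 + 0.09×1.91 = 1.0517

1.052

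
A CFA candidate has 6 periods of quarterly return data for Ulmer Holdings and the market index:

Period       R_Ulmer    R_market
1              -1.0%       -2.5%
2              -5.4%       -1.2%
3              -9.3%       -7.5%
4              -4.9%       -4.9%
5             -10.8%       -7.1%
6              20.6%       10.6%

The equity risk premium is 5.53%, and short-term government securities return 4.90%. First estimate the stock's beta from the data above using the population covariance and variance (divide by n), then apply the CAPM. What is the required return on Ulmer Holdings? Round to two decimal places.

Mean R_i = (-1.0 − 5.4 − 9.3 − 4.9 − 10.8 + 20.6) / 6 = -1.8000%
Mean R_m = (-2.5 − 1.2 − 7.5 − 4.9 − 7.1 + 10.6) / 6 = -2.1000%
Σ(R_i − R̄_i)(R_m − R̄_m) = 375.1000  ⇒  Cov = 375.1000 / 6 = 62.5167
Σ(R_m − R̄_m)² = 224.2600  ⇒  Var(R_m) = 224.2600 / 6 = 37.3767
β = Cov / Var(R_m) = 62.5167 / 37.3767 = 1.6726
E(R) = R_f + β × MRP = 4.90% + 1.6726 × 5.53% = 14.15%

14.15%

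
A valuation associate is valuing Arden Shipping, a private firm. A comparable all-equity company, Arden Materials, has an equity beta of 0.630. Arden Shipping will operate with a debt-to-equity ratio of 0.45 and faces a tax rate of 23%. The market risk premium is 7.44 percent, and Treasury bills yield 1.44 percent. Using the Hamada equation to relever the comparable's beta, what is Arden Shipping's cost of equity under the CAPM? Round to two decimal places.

7.75%

β_L = β_U × [1 + (1 − t)(D/E)] = 0.630 × [1 + (1 − 0.23) × 0.45]
    = 0.630 × [1 + 0.77 × 0.45] = 0.630 × 1.3465 = 0.8483
E(R) = R_f + β_L × MRP = 1.44% + 0.8483 × 7.44% = 7.75%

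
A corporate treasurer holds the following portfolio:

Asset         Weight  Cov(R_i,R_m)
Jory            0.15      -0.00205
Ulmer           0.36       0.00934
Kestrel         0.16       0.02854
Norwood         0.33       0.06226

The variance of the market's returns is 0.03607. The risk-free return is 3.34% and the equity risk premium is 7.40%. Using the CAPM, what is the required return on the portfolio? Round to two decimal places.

β_Jory = -0.00205 / 0.03607 = -0.0568
β_Ulmer = 0.00934 / 0.03607 = 0.2589
β_Kestrel = 0.02854 / 0.03607 = 0.7912
β_Norwood = 0.06226 / 0.03607 = 1.7261
β_P = Σ w_i β_i = 0.15×-0.0568 + 0.36×0.2589 + 0.16×0.7912 + 0.33×1.7261 = 0.7809
E(R_P) = R_f + β_P × MRP = 3.34% + 0.7809 × 7.40% = 9.12%

9.12%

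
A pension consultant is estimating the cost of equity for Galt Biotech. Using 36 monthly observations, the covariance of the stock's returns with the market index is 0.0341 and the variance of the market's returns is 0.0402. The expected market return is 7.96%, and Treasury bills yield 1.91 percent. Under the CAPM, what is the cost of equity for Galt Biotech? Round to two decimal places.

7.04%

β = Cov(R_i, R_m) / Var(R_m) = 0.0341 / 0.0402 = 0.8483
MRP = 7.96% − 1.91% = 6.05%
E(R) = R_f + β × MRP = 1.91% + 0.8483 × 6.05% = 7.04%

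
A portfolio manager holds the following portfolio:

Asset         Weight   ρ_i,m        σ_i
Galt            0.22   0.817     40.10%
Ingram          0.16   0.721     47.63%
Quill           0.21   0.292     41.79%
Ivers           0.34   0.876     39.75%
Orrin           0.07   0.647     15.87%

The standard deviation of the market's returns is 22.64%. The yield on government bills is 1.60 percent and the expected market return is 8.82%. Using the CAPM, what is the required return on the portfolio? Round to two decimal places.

10.47%

β_Galt = 0.817 × 40.10% / 22.64% = 1.4471
β_Ingram = 0.721 × 47.63% / 22.64% = 1.5168
β_Quill = 0.292 × 41.79% / 22.64% = 0.5390
β_Ivers = 0.876 × 39.75% / 22.64% = 1.5380
β_Orrin = 0.647 × 15.87% / 22.64% = 0.4535
β_P = Σ w_i β_i = 0.22×1.4471 + 0.16×1.5168 + 0.21×0.5390 + 0.34×1.5380 + 0.07×0.4535 = 1.2289
MRP = 8.82% − 1.60% = 7.22%
E(R_P) = R_f + β_P × MRP = 1.60% + 1.2289 × 7.22% = 10.47%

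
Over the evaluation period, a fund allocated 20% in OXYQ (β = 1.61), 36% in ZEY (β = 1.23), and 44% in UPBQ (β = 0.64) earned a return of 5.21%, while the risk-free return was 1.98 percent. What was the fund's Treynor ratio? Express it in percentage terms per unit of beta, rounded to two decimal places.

3.09%

β_P = 0.20×1.61 + 0.36×1.23 + 0.44×0.64 = 1.0464
Treynor = (R_P − R_f) / β_P = (5.21% − 1.98%) / 1.0464 = 3.23% / 1.0464 = 3.09%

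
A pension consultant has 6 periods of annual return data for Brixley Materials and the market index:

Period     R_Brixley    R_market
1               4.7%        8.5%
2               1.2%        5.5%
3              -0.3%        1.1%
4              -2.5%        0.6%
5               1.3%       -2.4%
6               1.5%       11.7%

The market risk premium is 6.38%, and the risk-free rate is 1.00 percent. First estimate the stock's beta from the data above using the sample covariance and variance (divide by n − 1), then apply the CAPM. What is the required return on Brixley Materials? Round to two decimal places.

2.55%

Mean R_i = (4.7 + 1.2 − 0.3 − 2.5 + 1.3 + 1.5) / 6 = 0.9833%
Mean R_m = (8.5 + 5.5 + 1.1 + 0.6 − 2.4 + 11.7) / 6 = 4.1667%
Σ(R_i − R̄_i)(R_m − R̄_m) = 34.5667  ⇒  Cov = 34.5667 / 5 = 6.9133
Σ(R_m − R̄_m)² = 142.5533  ⇒  Var(R_m) = 142.5533 / 5 = 28.5107
β = Cov / Var(R_m) = 6.9133 / 28.5107 = 0.2425
E(R) = R_f + β × MRP = 1.00% + 0.2425 × 6.38% = 2.55%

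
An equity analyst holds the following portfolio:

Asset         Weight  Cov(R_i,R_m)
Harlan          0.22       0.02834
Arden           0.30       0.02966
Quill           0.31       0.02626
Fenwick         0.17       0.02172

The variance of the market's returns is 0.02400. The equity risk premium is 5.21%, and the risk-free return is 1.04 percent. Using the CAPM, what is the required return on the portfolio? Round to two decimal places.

6.89%

β_Harlan = 0.02834 / 0.02400 = 1.1808
β_Arden = 0.02966 / 0.02400 = 1.2358
β_Quill = 0.02626 / 0.02400 = 1.0942
β_Fenwick = 0.02172 / 0.02400 = 0.9050
β_P = Σ w_i β_i = 0.22×1.1808 + 0.30×1.2358 + 0.31×1.0942 + 0.17×0.9050 = 1.1236
E(R_P) = R_f + β_P × MRP = 1.04% + 1.1236 × 5.21% = 6.89%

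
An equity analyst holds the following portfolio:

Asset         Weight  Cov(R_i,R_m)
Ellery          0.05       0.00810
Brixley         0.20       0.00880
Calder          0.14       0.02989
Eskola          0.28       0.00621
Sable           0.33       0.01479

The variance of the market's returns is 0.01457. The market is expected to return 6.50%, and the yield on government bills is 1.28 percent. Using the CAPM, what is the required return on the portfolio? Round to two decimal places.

β_Ellery = 0.00810 / 0.01457 = 0.5559
β_Brixley = 0.00880 / 0.01457 = 0.6040
β_Calder = 0.02989 / 0.01457 = 2.0515
β_Eskola = 0.00621 / 0.01457 = 0.4262
β_Sable = 0.01479 / 0.01457 = 1.0151
β_P = Σ w_i β_i = 0.05×0.5559 + 0.20×0.6040 + 0.14×2.0515 + 0.28×0.4262 + 0.33×1.0151 = 0.8901
MRP = 6.50% − 1.28% = 5.22%
E(R_P) = R_f + β_P × MRP = 1.28% + 0.8901 × 5.22% = 5.93%

5.93%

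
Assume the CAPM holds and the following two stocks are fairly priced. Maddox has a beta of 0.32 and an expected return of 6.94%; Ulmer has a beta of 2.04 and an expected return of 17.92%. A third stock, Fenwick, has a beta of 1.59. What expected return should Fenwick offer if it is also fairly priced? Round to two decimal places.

MRP (SML slope) = (17.92% − 6.94%) / (2.04 − 0.32) = 10.98% / 1.72 = 6.3837%
R_f (intercept) = 6.94% − 0.32 × 6.3837% = 4.8972%
E(R_Fenwick) = R_f + β × MRP = 4.8972% + 1.59 × 6.3837% = 15.05%

15.05%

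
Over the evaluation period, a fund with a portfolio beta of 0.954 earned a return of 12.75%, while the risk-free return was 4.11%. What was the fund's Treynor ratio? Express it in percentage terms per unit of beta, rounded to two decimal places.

Treynor = (R_P − R_f) / β_P = (12.75% − 4.11%) / 0.9540 = 8.64% / 0.9540 = 9.06%

9.06%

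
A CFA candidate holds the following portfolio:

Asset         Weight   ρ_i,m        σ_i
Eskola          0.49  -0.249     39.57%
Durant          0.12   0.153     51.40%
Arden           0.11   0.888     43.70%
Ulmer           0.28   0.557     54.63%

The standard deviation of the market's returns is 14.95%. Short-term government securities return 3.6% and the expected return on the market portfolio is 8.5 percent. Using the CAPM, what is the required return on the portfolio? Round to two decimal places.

6.52%

β_Eskola = -0.249 × 39.57% / 14.95% = -0.6591
β_Durant = 0.153 × 51.40% / 14.95% = 0.5260
β_Arden = 0.888 × 43.70% / 14.95% = 2.5957
β_Ulmer = 0.557 × 54.63% / 14.95% = 2.0354
β_P = Σ w_i β_i = 0.49×-0.6591 + 0.12×0.5260 + 0.11×2.5957 + 0.28×2.0354 = 0.5956
MRP = 8.5% − 3.6% = 4.90%
E(R_P) = R_f + β_P × MRP = 3.6% + 0.5956 × 4.9% = 6.52%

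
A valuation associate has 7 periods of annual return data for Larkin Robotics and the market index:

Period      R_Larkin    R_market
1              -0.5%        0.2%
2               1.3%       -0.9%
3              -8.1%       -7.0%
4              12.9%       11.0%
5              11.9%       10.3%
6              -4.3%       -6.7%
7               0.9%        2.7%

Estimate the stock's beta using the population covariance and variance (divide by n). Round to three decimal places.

Mean R_i = (-0.5 + 1.3 − 8.1 + 12.9 + 11.9 − 4.3 + 0.9) / 7 = 2.0143%
Mean R_m = (0.2 − 0.9 − 7.0 + 11.0 + 10.3 − 6.7 + 2.7) / 7 = 1.3714%
Σ(R_i − R̄_i)(R_m − R̄_m) = 331.8029  ⇒  Cov = 331.8029 / 7 = 47.4004
Σ(R_m − R̄_m)² = 315.9543  ⇒  Var(R_m) = 315.9543 / 7 = 45.1363
β = Cov / Var(R_m) = 47.4004 / 45.1363 = 1.0502

1.050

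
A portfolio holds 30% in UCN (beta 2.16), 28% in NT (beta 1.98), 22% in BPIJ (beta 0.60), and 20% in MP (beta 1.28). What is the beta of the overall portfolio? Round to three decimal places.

β_P = Σ w_i β_i = 0.30×2.16 + 0.28×1.98 + 0.22×0.60 + 0.20×1.28 = 1.5904

1.590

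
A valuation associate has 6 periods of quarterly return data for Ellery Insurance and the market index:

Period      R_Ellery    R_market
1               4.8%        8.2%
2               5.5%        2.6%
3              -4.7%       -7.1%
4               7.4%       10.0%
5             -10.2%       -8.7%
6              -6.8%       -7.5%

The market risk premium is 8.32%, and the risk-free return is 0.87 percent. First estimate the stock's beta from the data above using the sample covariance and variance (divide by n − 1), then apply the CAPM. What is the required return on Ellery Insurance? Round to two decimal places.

7.87%

Mean R_i = (4.8 + 5.5 − 4.7 + 7.4 − 10.2 − 6.8) / 6 = -0.6667%
Mean R_m = (8.2 + 2.6 − 7.1 + 10.0 − 8.7 − 7.5) / 6 = -0.4167%
Σ(R_i − R̄_i)(R_m − R̄_m) = 299.1033  ⇒  Cov = 299.1033 / 5 = 59.8207
Σ(R_m − R̄_m)² = 355.3083  ⇒  Var(R_m) = 355.3083 / 5 = 71.0617
β = Cov / Var(R_m) = 59.8207 / 71.0617 = 0.8418
E(R) = R_f + β × MRP = 0.87% + 0.8418 × 8.32% = 7.87%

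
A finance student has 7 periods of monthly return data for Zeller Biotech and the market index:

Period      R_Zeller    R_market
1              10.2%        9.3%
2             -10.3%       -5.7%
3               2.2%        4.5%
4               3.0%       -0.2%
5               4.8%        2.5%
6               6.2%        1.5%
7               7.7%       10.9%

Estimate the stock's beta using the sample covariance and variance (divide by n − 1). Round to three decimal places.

0.991

Mean R_i = (10.2 − 10.3 + 2.2 + 3.0 + 4.8 + 6.2 + 7.7) / 7 = 3.4000%
Mean R_m = (9.3 − 5.7 + 4.5 − 0.2 + 2.5 + 1.5 + 10.9) / 7 = 3.2571%
Σ(R_i − R̄_i)(R_m − R̄_m) = 190.5800  ⇒  Cov = 190.5800 / 6 = 31.7633
Σ(R_m − R̄_m)² = 192.3171  ⇒  Var(R_m) = 192.3171 / 6 = 32.0529
β = Cov / Var(R_m) = 31.7633 / 32.0529 = 0.9910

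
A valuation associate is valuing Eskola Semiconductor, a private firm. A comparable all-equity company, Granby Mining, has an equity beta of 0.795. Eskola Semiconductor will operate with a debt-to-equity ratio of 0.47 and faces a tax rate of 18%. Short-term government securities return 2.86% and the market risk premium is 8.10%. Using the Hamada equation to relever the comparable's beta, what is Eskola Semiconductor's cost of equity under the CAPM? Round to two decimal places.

11.78%

β_L = β_U × [1 + (1 − t)(D/E)] = 0.795 × [1 + (1 − 0.18) × 0.47]
    = 0.795 × [1 + 0.82 × 0.47] = 0.795 × 1.3854 = 1.1014
E(R) = R_f + β_L × MRP = 2.86% + 1.1014 × 8.10% = 11.78%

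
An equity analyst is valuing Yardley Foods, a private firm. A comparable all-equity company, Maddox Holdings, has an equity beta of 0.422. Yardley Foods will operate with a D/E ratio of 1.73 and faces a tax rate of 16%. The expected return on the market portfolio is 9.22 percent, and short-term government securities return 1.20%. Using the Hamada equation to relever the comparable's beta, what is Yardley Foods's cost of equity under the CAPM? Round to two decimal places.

9.50%

β_L = β_U × [1 + (1 − t)(D/E)] = 0.422 × [1 + (1 − 0.16) × 1.73]
    = 0.422 × [1 + 0.84 × 1.73] = 0.422 × 2.4532 = 1.0353
MRP = 9.22% − 1.20% = 8.02%
E(R) = R_f + β_L × MRP = 1.20% + 1.0353 × 8.02% = 9.50%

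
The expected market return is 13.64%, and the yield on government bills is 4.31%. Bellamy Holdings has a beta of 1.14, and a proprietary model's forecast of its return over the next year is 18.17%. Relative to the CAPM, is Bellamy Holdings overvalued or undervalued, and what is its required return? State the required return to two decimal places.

MRP = 13.64% − 4.31% = 9.33%
Required return = R_f + β·MRP = 4.31% + 1.14 × 9.33% = 14.95%
Forecast 18.17% > required 14.95% → the stock plots above the SML → undervalued.

Undervalued; required return 14.95%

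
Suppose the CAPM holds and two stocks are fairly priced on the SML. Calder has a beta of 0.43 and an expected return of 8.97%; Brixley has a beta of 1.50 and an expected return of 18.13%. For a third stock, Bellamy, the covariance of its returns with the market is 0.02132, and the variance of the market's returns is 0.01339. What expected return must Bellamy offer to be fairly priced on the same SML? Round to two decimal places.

MRP = (18.13% − 8.97%) / (1.50 − 0.43) = 8.5607%
R_f = 8.97% − 0.43 × 8.5607% = 5.2889%
β_Bellamy = Cov / Var(R_m) = 0.02132 / 0.01339 = 1.5922
E(R_Bellamy) = R_f + β × MRP = 5.2889% + 1.5922 × 8.5607% = 18.92%

18.92%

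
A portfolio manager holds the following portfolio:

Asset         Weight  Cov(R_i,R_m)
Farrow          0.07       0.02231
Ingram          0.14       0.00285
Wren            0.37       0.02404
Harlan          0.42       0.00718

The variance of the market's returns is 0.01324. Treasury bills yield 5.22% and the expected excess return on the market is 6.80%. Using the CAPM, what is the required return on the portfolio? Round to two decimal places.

β_Farrow = 0.02231 / 0.01324 = 1.6850
β_Ingram = 0.00285 / 0.01324 = 0.2153
β_Wren = 0.02404 / 0.01324 = 1.8157
β_Harlan = 0.00718 / 0.01324 = 0.5423
β_P = Σ w_i β_i = 0.07×1.6850 + 0.14×0.2153 + 0.37×1.8157 + 0.42×0.5423 = 1.0477
E(R_P) = R_f + β_P × MRP = 5.22% + 1.0477 × 6.80% = 12.34%

12.34%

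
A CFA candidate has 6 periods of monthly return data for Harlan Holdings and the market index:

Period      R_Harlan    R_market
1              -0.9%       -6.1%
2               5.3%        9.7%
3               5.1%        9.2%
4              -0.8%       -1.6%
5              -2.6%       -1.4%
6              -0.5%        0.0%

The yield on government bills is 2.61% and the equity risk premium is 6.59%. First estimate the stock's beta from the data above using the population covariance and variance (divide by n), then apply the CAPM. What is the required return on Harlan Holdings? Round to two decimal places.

Mean R_i = (-0.9 + 5.3 + 5.1 − 0.8 − 2.6 − 0.5) / 6 = 0.9333%
Mean R_m = (-6.1 + 9.7 + 9.2 − 1.6 − 1.4 + 0.0) / 6 = 1.6333%
Σ(R_i − R̄_i)(R_m − R̄_m) = 99.5933  ⇒  Cov = 99.5933 / 6 = 16.5989
Σ(R_m − R̄_m)² = 204.4533  ⇒  Var(R_m) = 204.4533 / 6 = 34.0756
β = Cov / Var(R_m) = 16.5989 / 34.0756 = 0.4871
E(R) = R_f + β × MRP = 2.61% + 0.4871 × 6.59% = 5.82%

5.82%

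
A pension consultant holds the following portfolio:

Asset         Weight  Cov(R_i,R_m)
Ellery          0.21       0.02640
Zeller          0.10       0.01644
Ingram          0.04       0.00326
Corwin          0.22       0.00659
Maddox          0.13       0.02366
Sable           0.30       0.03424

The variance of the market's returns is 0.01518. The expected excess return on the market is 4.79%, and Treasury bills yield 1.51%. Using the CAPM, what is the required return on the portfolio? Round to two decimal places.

8.49%

β_Ellery = 0.02640 / 0.01518 = 1.7391
β_Zeller = 0.01644 / 0.01518 = 1.0830
β_Ingram = 0.00326 / 0.01518 = 0.2148
β_Corwin = 0.00659 / 0.01518 = 0.4341
β_Maddox = 0.02366 / 0.01518 = 1.5586
β_Sable = 0.03424 / 0.01518 = 2.2556
β_P = Σ w_i β_i = 0.21×1.7391 + 0.10×1.0830 + 0.04×0.2148 + 0.22×0.4341 + 0.13×1.5586 + 0.30×2.2556 = 1.4569
E(R_P) = R_f + β_P × MRP = 1.51% + 1.4569 × 4.79% = 8.49%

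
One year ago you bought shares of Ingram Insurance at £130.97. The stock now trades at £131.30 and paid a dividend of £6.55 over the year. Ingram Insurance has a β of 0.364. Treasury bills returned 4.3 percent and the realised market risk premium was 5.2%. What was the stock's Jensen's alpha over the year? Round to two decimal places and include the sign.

-0.94%

Realised HPR = (P1 + D1 − P0) / P0 = (131.30 + 6.55 − 130.97) / 130.97 = 6.88 / 130.97 = 5.2531%
CAPM required = R_f + β·MRP = 4.3% + 0.364 × 5.2% = 6.1928%
α = realised − required = 5.2531% − 6.1928% = -0.94%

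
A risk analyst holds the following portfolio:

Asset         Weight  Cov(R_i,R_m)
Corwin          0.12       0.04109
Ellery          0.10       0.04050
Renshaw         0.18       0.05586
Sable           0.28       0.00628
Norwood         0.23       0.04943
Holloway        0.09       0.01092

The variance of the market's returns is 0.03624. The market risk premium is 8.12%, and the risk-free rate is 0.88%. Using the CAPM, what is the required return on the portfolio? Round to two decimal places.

8.31%

β_Corwin = 0.04109 / 0.03624 = 1.1338
β_Ellery = 0.04050 / 0.03624 = 1.1175
β_Renshaw = 0.05586 / 0.03624 = 1.5414
β_Sable = 0.00628 / 0.03624 = 0.1733
β_Norwood = 0.04943 / 0.03624 = 1.3640
β_Holloway = 0.01092 / 0.03624 = 0.3013
β_P = Σ w_i β_i = 0.12×1.1338 + 0.10×1.1175 + 0.18×1.5414 + 0.28×0.1733 + 0.23×1.3640 + 0.09×0.3013 = 0.9146
E(R_P) = R_f + β_P × MRP = 0.88% + 0.9146 × 8.12% = 8.31%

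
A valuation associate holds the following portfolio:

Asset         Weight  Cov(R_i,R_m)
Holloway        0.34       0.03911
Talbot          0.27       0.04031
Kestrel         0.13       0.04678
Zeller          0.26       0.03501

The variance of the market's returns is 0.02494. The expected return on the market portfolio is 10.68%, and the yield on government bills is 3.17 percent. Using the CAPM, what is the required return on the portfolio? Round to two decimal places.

15.02%

β_Holloway = 0.03911 / 0.02494 = 1.5682
β_Talbot = 0.04031 / 0.02494 = 1.6163
β_Kestrel = 0.04678 / 0.02494 = 1.8757
β_Zeller = 0.03501 / 0.02494 = 1.4038
β_P = Σ w_i β_i = 0.34×1.5682 + 0.27×1.6163 + 0.13×1.8757 + 0.26×1.4038 = 1.5784
MRP = 10.68% − 3.17% = 7.51%
E(R_P) = R_f + β_P × MRP = 3.17% + 1.5784 × 7.51% = 15.02%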